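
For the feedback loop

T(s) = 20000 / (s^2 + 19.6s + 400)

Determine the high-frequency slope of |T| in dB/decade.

-40 dB/decade

Each pole contributes −20 dB/decade at high frequency; each zero contributes +20 dB/decade.
Net: 0 zero(s) − 2 pole(s) → -40 dB/decade.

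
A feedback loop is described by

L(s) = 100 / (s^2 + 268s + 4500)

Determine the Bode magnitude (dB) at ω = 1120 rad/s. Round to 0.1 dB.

-82.2 dB

Substitute s = j1120:
Numerator: 100 = 100 + j0
Denominator: (j1120)^2 + 268(j1120) + 4500 = -1249900 + j300160
|N| = √(100² + 0²) ≈ 100, ∠N ≈ 0.00°
|D| = √(1249900² + 300160²) ≈ 1.2854e+06, ∠D ≈ 166.50°
|L| = 100 / 1.2854e+06 ≈ 7.7797e-05
Gain = 20 log₁₀(7.7797e-05) ≈ -82.18 dB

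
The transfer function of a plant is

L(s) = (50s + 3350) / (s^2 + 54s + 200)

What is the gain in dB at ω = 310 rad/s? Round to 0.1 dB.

Substitute s = j310:
Numerator: 50(j310) + 3350 = 3350 + j15500
Denominator: (j310)^2 + 54(j310) + 200 = -95900 + j16740
|N| = √(3350² + 15500²) ≈ 15858, ∠N ≈ 77.80°
|D| = √(95900² + 16740²) ≈ 97350, ∠D ≈ 170.10°
|L| = 15858 / 97350 ≈ 0.1629
Gain = 20 log₁₀(0.1629) ≈ -15.76 dB

-15.8 dB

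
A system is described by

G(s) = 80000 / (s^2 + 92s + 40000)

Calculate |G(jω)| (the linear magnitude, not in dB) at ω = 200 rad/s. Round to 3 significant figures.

4.35

At s = jω = j200:
quadratic: (j200)² + 92·j200 + 40000 = 0 + j18400 → |·| ≈ 18400, ∠ ≈ 90.00°
|G| = 80000 / 18400 ≈ 4.3478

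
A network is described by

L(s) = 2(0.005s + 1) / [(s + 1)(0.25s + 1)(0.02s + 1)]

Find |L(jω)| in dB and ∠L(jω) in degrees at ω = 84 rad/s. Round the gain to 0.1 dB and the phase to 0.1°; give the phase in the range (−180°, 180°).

At ω = 84 rad/s:
zero (1 + j84·0.005) = 1 + j0.42 → |·| ≈ 1.0846, ∠ ≈ 22.78°
pole (1 + j84·1) = 1 + j84 → |·| ≈ 84.006, ∠ ≈ 89.32°
pole (1 + j84·0.25) = 1 + j21 → |·| ≈ 21.024, ∠ ≈ 87.27°
pole (1 + j84·0.02) = 1 + j1.68 → |·| ≈ 1.9551, ∠ ≈ 59.24°
|L| = 2 · 1.0846 / (84.006 · 21.024 · 1.9551) ≈ 0.00062821
Gain = 20 log₁₀(0.00062821) ≈ -64.04 dB
∠L = (22.78°) − (89.32° + 87.27° + 59.24°) = -213.05° ≡ 146.95° (principal value)

-64.0 dB, 147.0°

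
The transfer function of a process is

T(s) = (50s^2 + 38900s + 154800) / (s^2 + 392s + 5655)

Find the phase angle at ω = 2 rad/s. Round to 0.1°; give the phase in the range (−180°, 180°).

Substitute s = j2:
Numerator: 50(j2)^2 + 38900(j2) + 154800 = 154600 + j77800
Denominator: (j2)^2 + 392(j2) + 5655 = 5651 + j784
|N| = √(154600² + 77800²) ≈ 1.7307e+05, ∠N ≈ 26.71°
|D| = √(5651² + 784²) ≈ 5705.1, ∠D ≈ 7.90°
∠T = 26.71° − 7.90° = 18.81°

18.8°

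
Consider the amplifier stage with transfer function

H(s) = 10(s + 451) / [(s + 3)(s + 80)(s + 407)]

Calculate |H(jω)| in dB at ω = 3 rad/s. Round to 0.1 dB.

-29.7 dB

At s = jω = j3:
zero (s+451): 451 + j3 → |·| = √(451²+3²) = √203410 ≈ 451.01, ∠ = arctan(3/451) ≈ 0.38°
pole (s+3): 3 + j3 → |·| = √(3²+3²) = √18 ≈ 4.2426, ∠ = arctan(3/3) ≈ 45.00°
pole (s+80): 80 + j3 → |·| = √(80²+3²) = √6409 ≈ 80.056, ∠ = arctan(3/80) ≈ 2.15°
pole (s+407): 407 + j3 → |·| = √(407²+3²) = √165658 ≈ 407.01, ∠ = arctan(3/407) ≈ 0.42°
|H| = 10 · 451.01 / 1.3824e+05 ≈ 0.032625
Gain = 20 log₁₀(0.032625) ≈ -29.73 dB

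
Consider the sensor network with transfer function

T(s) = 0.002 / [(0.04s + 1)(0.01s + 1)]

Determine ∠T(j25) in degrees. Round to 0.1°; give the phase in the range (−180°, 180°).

At ω = 25 rad/s:
pole (1 + j25·0.04) = 1 + j1 → |·| ≈ 1.4142, ∠ ≈ 45.00°
pole (1 + j25·0.01) = 1 + j0.25 → |·| ≈ 1.0308, ∠ ≈ 14.04°
∠T = (0°) − (45.00° + 14.04°) = -59.04°

-59.0°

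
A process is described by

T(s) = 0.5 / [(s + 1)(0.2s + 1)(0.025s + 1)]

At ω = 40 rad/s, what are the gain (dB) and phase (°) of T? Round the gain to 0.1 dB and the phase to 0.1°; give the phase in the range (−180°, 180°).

At ω = 40 rad/s:
pole (1 + j40·1) = 1 + j40 → |·| ≈ 40.012, ∠ ≈ 88.57°
pole (1 + j40·0.2) = 1 + j8 → |·| ≈ 8.0623, ∠ ≈ 82.87°
pole (1 + j40·0.025) = 1 + j1 → |·| ≈ 1.4142, ∠ ≈ 45.00°
|T| = 0.5 · 1 / (40.012 · 8.0623 · 1.4142) ≈ 0.001096
Gain = 20 log₁₀(0.001096) ≈ -59.20 dB
∠T = (0°) − (88.57° + 82.87° + 45.00°) = -216.44° ≡ 143.56° (principal value)

-59.2 dB, 143.6°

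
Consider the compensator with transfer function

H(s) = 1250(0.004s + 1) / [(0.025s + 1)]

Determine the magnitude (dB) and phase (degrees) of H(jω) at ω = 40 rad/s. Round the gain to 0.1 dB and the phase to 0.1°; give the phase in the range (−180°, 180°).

59.0 dB, -35.9°

At ω = 40 rad/s:
zero (1 + j40·0.004) = 1 + j0.16 → |·| ≈ 1.0127, ∠ ≈ 9.09°
pole (1 + j40·0.025) = 1 + j1 → |·| ≈ 1.4142, ∠ ≈ 45.00°
|H| = 1250 · 1.0127 / (1.4142) ≈ 895.12
Gain = 20 log₁₀(895.12) ≈ 59.04 dB
∠H = (9.09°) − (45.00°) = -35.91°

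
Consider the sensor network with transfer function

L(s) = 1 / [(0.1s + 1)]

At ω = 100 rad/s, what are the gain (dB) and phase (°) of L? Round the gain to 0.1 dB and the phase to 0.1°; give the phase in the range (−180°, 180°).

At ω = 100 rad/s:
pole (1 + j100·0.1) = 1 + j10 → |·| ≈ 10.05, ∠ ≈ 84.29°
|L| = 1 · 1 / (10.05) ≈ 0.099502
Gain = 20 log₁₀(0.099502) ≈ -20.04 dB
∠L = (0°) − (84.29°) = -84.29°

-20.0 dB, -84.3°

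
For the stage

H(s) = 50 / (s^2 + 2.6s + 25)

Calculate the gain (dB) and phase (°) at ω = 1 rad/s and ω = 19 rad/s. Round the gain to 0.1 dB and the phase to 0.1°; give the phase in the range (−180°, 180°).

ω = 1: 6.3 dB, -6.2°; ω = 19: -16.6 dB, -171.6°

At s = jω = j1:
quadratic: (j1)² + 2.6·j1 + 25 = 24 + j2.6 → |·| ≈ 24.14, ∠ ≈ 6.18°
|H| = 50 / 24.14 ≈ 2.0713
Gain = 20 log₁₀(2.0713) ≈ 6.32 dB
∠H = 0.00° − 6.18° = -6.18°

At s = jω = j19:
quadratic: (j19)² + 2.6·j19 + 25 = -336 + j49.4 → |·| ≈ 339.61, ∠ ≈ 171.64°
|H| = 50 / 339.61 ≈ 0.14723
Gain = 20 log₁₀(0.14723) ≈ -16.64 dB
∠H = 0.00° − 171.64° = -171.64°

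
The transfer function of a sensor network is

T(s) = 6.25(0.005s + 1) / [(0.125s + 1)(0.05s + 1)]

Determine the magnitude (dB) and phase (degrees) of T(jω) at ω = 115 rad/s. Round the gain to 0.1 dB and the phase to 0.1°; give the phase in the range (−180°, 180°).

At ω = 115 rad/s:
zero (1 + j115·0.005) = 1 + j0.575 → |·| ≈ 1.1535, ∠ ≈ 29.90°
pole (1 + j115·0.125) = 1 + j14.375 → |·| ≈ 14.41, ∠ ≈ 86.02°
pole (1 + j115·0.05) = 1 + j5.75 → |·| ≈ 5.8363, ∠ ≈ 80.13°
|T| = 6.25 · 1.1535 / (14.41 · 5.8363) ≈ 0.085723
Gain = 20 log₁₀(0.085723) ≈ -21.34 dB
∠T = (29.90°) − (86.02° + 80.13°) = -136.25°

-21.3 dB, -136.3°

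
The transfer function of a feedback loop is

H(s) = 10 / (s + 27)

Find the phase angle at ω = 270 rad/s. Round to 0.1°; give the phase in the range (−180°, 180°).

Substitute s = j270:
Numerator: 10 = 10 + j0
Denominator: (j270) + 27 = 27 + j270
|N| = √(10² + 0²) ≈ 10, ∠N ≈ 0.00°
|D| = √(27² + 270²) ≈ 271.35, ∠D ≈ 84.29°
∠H = 0.00° − 84.29° = -84.29°

-84.3°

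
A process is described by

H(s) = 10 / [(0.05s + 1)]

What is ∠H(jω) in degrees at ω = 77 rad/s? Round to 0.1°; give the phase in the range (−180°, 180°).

At ω = 77 rad/s:
pole (1 + j77·0.05) = 1 + j3.85 → |·| ≈ 3.9778, ∠ ≈ 75.44°
∠H = (0°) − (75.44°) = -75.44°

-75.4°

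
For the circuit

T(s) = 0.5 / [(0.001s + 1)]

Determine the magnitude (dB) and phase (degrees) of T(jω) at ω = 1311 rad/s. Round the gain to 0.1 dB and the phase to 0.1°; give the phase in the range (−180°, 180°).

-10.4 dB, -52.7°

At ω = 1311 rad/s:
pole (1 + j1311·0.001) = 1 + j1.311 → |·| ≈ 1.6489, ∠ ≈ 52.66°
|T| = 0.5 · 1 / (1.6489) ≈ 0.30323
Gain = 20 log₁₀(0.30323) ≈ -10.36 dB
∠T = (0°) − (52.66°) = -52.66°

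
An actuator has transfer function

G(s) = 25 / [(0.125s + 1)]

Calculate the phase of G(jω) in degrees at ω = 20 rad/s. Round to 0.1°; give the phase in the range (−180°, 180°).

-68.2°

At ω = 20 rad/s:
pole (1 + j20·0.125) = 1 + j2.5 → |·| ≈ 2.6926, ∠ ≈ 68.20°
∠G = (0°) − (68.20°) = -68.20°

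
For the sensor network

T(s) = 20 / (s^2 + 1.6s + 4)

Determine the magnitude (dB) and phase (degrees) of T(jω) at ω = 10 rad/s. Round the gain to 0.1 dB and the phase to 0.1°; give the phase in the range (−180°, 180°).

At s = jω = j10:
quadratic: (j10)² + 1.6·j10 + 4 = -96 + j16 → |·| ≈ 97.324, ∠ ≈ 170.54°
|T| = 20 / 97.324 ≈ 0.2055
Gain = 20 log₁₀(0.2055) ≈ -13.74 dB
∠T = 0.00° − 170.54° = -170.54°

-13.7 dB, -170.5°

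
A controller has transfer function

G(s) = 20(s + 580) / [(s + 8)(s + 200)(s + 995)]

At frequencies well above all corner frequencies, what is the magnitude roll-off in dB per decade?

-40 dB/decade

Each pole contributes −20 dB/decade at high frequency; each zero contributes +20 dB/decade.
Net: 1 zero(s) − 3 pole(s) → -40 dB/decade.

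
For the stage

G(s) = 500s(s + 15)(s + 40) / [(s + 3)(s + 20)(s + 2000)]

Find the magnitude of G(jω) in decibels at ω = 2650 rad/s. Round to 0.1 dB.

52.0 dB

At s = jω = j2650:
zero (s+15): 15 + j2650 → |·| = √(15²+2650²) = √7022725 ≈ 2650, ∠ = arctan(2650/15) ≈ 89.68°
zero (s+40): 40 + j2650 → |·| = √(40²+2650²) = √7024100 ≈ 2650.3, ∠ = arctan(2650/40) ≈ 89.14°
zero at origin: s = j2650 → |·| = 2650, ∠ = 90.00°
pole (s+3): 3 + j2650 → |·| = √(3²+2650²) = √7022509 ≈ 2650, ∠ = arctan(2650/3) ≈ 89.94°
pole (s+20): 20 + j2650 → |·| = √(20²+2650²) = √7022900 ≈ 2650.1, ∠ = arctan(2650/20) ≈ 89.57°
pole (s+2000): 2000 + j2650 → |·| = √(2000²+2650²) = √11022500 ≈ 3320, ∠ = arctan(2650/2000) ≈ 52.96°
|G| = 500 · 1.8612e+10 / 2.3316e+10 ≈ 399.13
Gain = 20 log₁₀(399.13) ≈ 52.02 dB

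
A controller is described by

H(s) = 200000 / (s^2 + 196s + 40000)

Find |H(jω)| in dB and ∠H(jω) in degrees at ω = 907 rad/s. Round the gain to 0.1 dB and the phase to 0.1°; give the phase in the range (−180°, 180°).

At s = jω = j907:
quadratic: (j907)² + 196·j907 + 40000 = -782649 + j177772 → |·| ≈ 8.0258e+05, ∠ ≈ 167.20°
|H| = 200000 / 8.0258e+05 ≈ 0.2492
Gain = 20 log₁₀(0.2492) ≈ -12.07 dB
∠H = 0.00° − 167.20° = -167.20°

-12.1 dB, -167.2°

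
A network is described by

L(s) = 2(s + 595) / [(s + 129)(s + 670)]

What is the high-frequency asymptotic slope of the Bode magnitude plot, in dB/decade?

Each pole contributes −20 dB/decade at high frequency; each zero contributes +20 dB/decade.
Net: 1 zero(s) − 2 pole(s) → -20 dB/decade.

-20 dB/decade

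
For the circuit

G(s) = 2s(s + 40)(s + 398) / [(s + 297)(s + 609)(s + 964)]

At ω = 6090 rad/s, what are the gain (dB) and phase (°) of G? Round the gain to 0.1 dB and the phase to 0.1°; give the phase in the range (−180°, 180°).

5.9 dB, 13.4°

At s = jω = j6090:
zero (s+40): 40 + j6090 → |·| = √(40²+6090²) = √37089700 ≈ 6090.1, ∠ = arctan(6090/40) ≈ 89.62°
zero (s+398): 398 + j6090 → |·| = √(398²+6090²) = √37246504 ≈ 6103, ∠ = arctan(6090/398) ≈ 86.26°
zero at origin: s = j6090 → |·| = 6090, ∠ = 90.00°
pole (s+297): 297 + j6090 → |·| = √(297²+6090²) = √37176309 ≈ 6097.2, ∠ = arctan(6090/297) ≈ 87.21°
pole (s+609): 609 + j6090 → |·| = √(609²+6090²) = √37458981 ≈ 6120.4, ∠ = arctan(6090/609) ≈ 84.29°
pole (s+964): 964 + j6090 → |·| = √(964²+6090²) = √38017396 ≈ 6165.8, ∠ = arctan(6090/964) ≈ 81.01°
|G| = 2 · 2.2635e+11 / 2.3009e+11 ≈ 1.9675
Gain = 20 log₁₀(1.9675) ≈ 5.88 dB
∠G = 265.88° − 252.51° = 13.37°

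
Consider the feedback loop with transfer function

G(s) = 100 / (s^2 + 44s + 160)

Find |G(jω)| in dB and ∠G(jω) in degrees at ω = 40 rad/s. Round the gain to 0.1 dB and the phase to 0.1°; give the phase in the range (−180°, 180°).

-27.1 dB, -129.3°

Substitute s = j40:
Numerator: 100 = 100 + j0
Denominator: (j40)^2 + 44(j40) + 160 = -1440 + j1760
|N| = √(100² + 0²) ≈ 100, ∠N ≈ 0.00°
|D| = √(1440² + 1760²) ≈ 2274, ∠D ≈ 129.29°
|G| = 100 / 2274 ≈ 0.043975
Gain = 20 log₁₀(0.043975) ≈ -27.14 dB
∠G = 0.00° − 129.29° = -129.29°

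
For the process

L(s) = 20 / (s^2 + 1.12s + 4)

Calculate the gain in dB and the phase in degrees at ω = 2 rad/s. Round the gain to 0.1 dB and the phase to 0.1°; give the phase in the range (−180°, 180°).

At s = jω = j2:
quadratic: (j2)² + 1.12·j2 + 4 = 0 + j2.24 → |·| ≈ 2.24, ∠ ≈ 90.00°
|L| = 20 / 2.24 ≈ 8.9286
Gain = 20 log₁₀(8.9286) ≈ 19.02 dB
∠L = 0.00° − 90.00° = -90.00°

19.0 dB, -90.0°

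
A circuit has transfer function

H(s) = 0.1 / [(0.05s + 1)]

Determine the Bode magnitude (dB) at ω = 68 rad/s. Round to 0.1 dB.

-31.0 dB

At ω = 68 rad/s:
pole (1 + j68·0.05) = 1 + j3.4 → |·| ≈ 3.544, ∠ ≈ 73.61°
|H| = 0.1 · 1 / (3.544) ≈ 0.028217
Gain = 20 log₁₀(0.028217) ≈ -30.99 dB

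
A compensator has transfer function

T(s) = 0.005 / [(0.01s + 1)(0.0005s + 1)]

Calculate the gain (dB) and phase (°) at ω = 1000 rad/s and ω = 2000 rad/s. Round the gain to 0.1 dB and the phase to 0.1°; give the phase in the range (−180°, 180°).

At ω = 1000 rad/s:
pole (1 + j1000·0.01) = 1 + j10 → |·| ≈ 10.05, ∠ ≈ 84.29°
pole (1 + j1000·0.0005) = 1 + j0.5 → |·| ≈ 1.118, ∠ ≈ 26.57°
|T| = 0.005 · 1 / (10.05 · 1.118) ≈ 0.000445
Gain = 20 log₁₀(0.000445) ≈ -67.03 dB
∠T = (0°) − (84.29° + 26.57°) = -110.86°

At ω = 2000 rad/s:
pole (1 + j2000·0.01) = 1 + j20 → |·| ≈ 20.025, ∠ ≈ 87.14°
pole (1 + j2000·0.0005) = 1 + j1 → |·| ≈ 1.4142, ∠ ≈ 45.00°
|T| = 0.005 · 1 / (20.025 · 1.4142) ≈ 0.00017656
Gain = 20 log₁₀(0.00017656) ≈ -75.06 dB
∠T = (0°) − (87.14° + 45.00°) = -132.14°

ω = 1000: -67.0 dB, -110.9°; ω = 2000: -75.1 dB, -132.1°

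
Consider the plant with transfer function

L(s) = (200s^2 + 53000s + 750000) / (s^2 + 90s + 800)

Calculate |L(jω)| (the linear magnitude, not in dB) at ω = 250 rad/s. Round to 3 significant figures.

Substitute s = j250:
Numerator: 200(j250)^2 + 53000(j250) + 750000 = -11750000 + j13250000
Denominator: (j250)^2 + 90(j250) + 800 = -61700 + j22500
|N| = √(11750000² + 13250000²) ≈ 1.7709e+07, ∠N ≈ 131.57°
|D| = √(61700² + 22500²) ≈ 65675, ∠D ≈ 159.96°
|L| = 1.7709e+07 / 65675 ≈ 269.65

270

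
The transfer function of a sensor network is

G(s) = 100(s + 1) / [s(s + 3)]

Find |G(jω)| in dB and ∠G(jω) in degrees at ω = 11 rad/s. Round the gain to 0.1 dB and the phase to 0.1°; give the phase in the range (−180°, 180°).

At s = jω = j11:
zero (s+1): 1 + j11 → |·| = √(1²+11²) = √122 ≈ 11.045, ∠ = arctan(11/1) ≈ 84.81°
pole (s+3): 3 + j11 → |·| = √(3²+11²) = √130 ≈ 11.402, ∠ = arctan(11/3) ≈ 74.74°
pole at origin: |s| = 11, ∠ = 90.00° (in denominator)
|G| = 100 · 11.045 / 125.42 ≈ 8.8064
Gain = 20 log₁₀(8.8064) ≈ 18.90 dB
∠G = 84.81° − 164.74° = -79.93°

18.9 dB, -79.9°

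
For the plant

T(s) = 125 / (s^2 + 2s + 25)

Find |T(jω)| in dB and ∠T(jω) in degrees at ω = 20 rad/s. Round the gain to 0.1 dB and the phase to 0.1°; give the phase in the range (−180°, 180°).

-9.6 dB, -173.9°

At s = jω = j20:
quadratic: (j20)² + 2·j20 + 25 = -375 + j40 → |·| ≈ 377.13, ∠ ≈ 173.91°
|T| = 125 / 377.13 ≈ 0.33145
Gain = 20 log₁₀(0.33145) ≈ -9.59 dB
∠T = 0.00° − 173.91° = -173.91°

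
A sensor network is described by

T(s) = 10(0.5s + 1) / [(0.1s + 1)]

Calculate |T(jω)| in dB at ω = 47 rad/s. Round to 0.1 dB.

33.8 dB

At ω = 47 rad/s:
zero (1 + j47·0.5) = 1 + j23.5 → |·| ≈ 23.521, ∠ ≈ 87.56°
pole (1 + j47·0.1) = 1 + j4.7 → |·| ≈ 4.8052, ∠ ≈ 77.99°
|T| = 10 · 23.521 / (4.8052) ≈ 48.949
Gain = 20 log₁₀(48.949) ≈ 33.79 dB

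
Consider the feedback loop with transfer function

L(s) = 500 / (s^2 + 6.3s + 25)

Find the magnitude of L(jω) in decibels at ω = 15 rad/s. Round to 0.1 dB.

7.1 dB

At s = jω = j15:
quadratic: (j15)² + 6.3·j15 + 25 = -200 + j94.5 → |·| ≈ 221.2, ∠ ≈ 154.71°
|L| = 500 / 221.2 ≈ 2.2604
Gain = 20 log₁₀(2.2604) ≈ 7.08 dB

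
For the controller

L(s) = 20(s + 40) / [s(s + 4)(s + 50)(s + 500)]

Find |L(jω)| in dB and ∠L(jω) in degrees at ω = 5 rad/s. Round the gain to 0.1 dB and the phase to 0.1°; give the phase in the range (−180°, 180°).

At s = jω = j5:
zero (s+40): 40 + j5 → |·| = √(40²+5²) = √1625 ≈ 40.311, ∠ = arctan(5/40) ≈ 7.13°
pole (s+4): 4 + j5 → |·| = √(4²+5²) = √41 ≈ 6.4031, ∠ = arctan(5/4) ≈ 51.34°
pole (s+50): 50 + j5 → |·| = √(50²+5²) = √2525 ≈ 50.249, ∠ = arctan(5/50) ≈ 5.71°
pole (s+500): 500 + j5 → |·| = √(500²+5²) = √250025 ≈ 500.02, ∠ = arctan(5/500) ≈ 0.57°
pole at origin: |s| = 5, ∠ = 90.00° (in denominator)
|L| = 20 · 40.311 / 8.0441e+05 ≈ 0.0010023
Gain = 20 log₁₀(0.0010023) ≈ -59.98 dB
∠L = 7.13° − 147.62° = -140.49°

-60.0 dB, -140.5°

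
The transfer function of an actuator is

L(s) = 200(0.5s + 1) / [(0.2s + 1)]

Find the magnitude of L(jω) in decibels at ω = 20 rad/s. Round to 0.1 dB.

At ω = 20 rad/s:
zero (1 + j20·0.5) = 1 + j10 → |·| ≈ 10.05, ∠ ≈ 84.29°
pole (1 + j20·0.2) = 1 + j4 → |·| ≈ 4.1231, ∠ ≈ 75.96°
|L| = 200 · 10.05 / (4.1231) ≈ 487.5
Gain = 20 log₁₀(487.5) ≈ 53.76 dB

53.8 dB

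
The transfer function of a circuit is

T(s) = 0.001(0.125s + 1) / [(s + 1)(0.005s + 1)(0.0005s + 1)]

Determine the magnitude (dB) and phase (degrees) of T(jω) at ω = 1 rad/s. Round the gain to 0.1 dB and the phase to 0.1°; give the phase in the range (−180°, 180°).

At ω = 1 rad/s:
zero (1 + j1·0.125) = 1 + j0.125 → |·| ≈ 1.0078, ∠ ≈ 7.13°
pole (1 + j1·1) = 1 + j1 → |·| ≈ 1.4142, ∠ ≈ 45.00°
pole (1 + j1·0.005) = 1 + j0.005 → |·| ≈ 1, ∠ ≈ 0.29°
pole (1 + j1·0.0005) = 1 + j0.0005 → |·| ≈ 1, ∠ ≈ 0.03°
|T| = 0.001 · 1.0078 / (1.4142 · 1 · 1) ≈ 0.00071263
Gain = 20 log₁₀(0.00071263) ≈ -62.94 dB
∠T = (7.13°) − (45.00° + 0.29° + 0.03°) = -38.19°

-62.9 dB, -38.2°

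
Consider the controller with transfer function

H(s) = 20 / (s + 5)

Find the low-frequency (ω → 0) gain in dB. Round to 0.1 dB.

12.0 dB

H(0) = 20 / 5 = 4
20 log₁₀(4) ≈ 12.04 dB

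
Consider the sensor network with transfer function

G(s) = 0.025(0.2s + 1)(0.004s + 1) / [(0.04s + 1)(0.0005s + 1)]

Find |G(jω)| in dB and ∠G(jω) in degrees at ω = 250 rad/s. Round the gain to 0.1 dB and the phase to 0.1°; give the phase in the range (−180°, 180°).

At ω = 250 rad/s:
zero (1 + j250·0.2) = 1 + j50 → |·| ≈ 50.01, ∠ ≈ 88.85°
zero (1 + j250·0.004) = 1 + j1 → |·| ≈ 1.4142, ∠ ≈ 45.00°
pole (1 + j250·0.04) = 1 + j10 → |·| ≈ 10.05, ∠ ≈ 84.29°
pole (1 + j250·0.0005) = 1 + j0.125 → |·| ≈ 1.0078, ∠ ≈ 7.13°
|G| = 0.025 · 50.01 · 1.4142 / (10.05 · 1.0078) ≈ 0.17457
Gain = 20 log₁₀(0.17457) ≈ -15.16 dB
∠G = (88.85° + 45.00°) − (84.29° + 7.13°) = 42.43°

-15.2 dB, 42.4°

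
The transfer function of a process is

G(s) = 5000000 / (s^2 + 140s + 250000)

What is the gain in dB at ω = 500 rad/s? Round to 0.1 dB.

37.1 dB

At s = jω = j500:
quadratic: (j500)² + 140·j500 + 250000 = 0 + j70000 → |·| ≈ 70000, ∠ ≈ 90.00°
|G| = 5000000 / 70000 ≈ 71.429
Gain = 20 log₁₀(71.429) ≈ 37.08 dB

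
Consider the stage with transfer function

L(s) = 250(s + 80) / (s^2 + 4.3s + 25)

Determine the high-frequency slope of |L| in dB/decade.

-20 dB/decade

Each pole contributes −20 dB/decade at high frequency; each zero contributes +20 dB/decade.
Net: 1 zero(s) − 2 pole(s) → -20 dB/decade.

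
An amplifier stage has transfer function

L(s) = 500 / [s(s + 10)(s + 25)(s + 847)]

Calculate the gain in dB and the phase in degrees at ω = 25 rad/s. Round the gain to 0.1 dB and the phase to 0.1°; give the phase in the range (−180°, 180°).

-92.1 dB, 155.1°

At s = jω = j25:
pole (s+10): 10 + j25 → |·| = √(10²+25²) = √725 ≈ 26.926, ∠ = arctan(25/10) ≈ 68.20°
pole (s+25): 25 + j25 → |·| = √(25²+25²) = √1250 ≈ 35.355, ∠ = arctan(25/25) ≈ 45.00°
pole (s+847): 847 + j25 → |·| = √(847²+25²) = √718034 ≈ 847.37, ∠ = arctan(25/847) ≈ 1.69°
pole at origin: |s| = 25, ∠ = 90.00° (in denominator)
|L| = 500 / 2.0167e+07 ≈ 2.4793e-05
Gain = 20 log₁₀(2.4793e-05) ≈ -92.11 dB
∠L = 0.00° − 204.89° = -204.89° ≡ 155.11° (principal value)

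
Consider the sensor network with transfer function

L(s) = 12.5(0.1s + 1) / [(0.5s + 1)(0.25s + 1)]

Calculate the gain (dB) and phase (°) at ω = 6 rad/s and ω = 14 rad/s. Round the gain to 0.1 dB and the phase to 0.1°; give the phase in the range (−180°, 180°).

At ω = 6 rad/s:
zero (1 + j6·0.1) = 1 + j0.6 → |·| ≈ 1.1662, ∠ ≈ 30.96°
pole (1 + j6·0.5) = 1 + j3 → |·| ≈ 3.1623, ∠ ≈ 71.57°
pole (1 + j6·0.25) = 1 + j1.5 → |·| ≈ 1.8028, ∠ ≈ 56.31°
|L| = 12.5 · 1.1662 / (3.1623 · 1.8028) ≈ 2.557
Gain = 20 log₁₀(2.557) ≈ 8.15 dB
∠L = (30.96°) − (71.57° + 56.31°) = -96.92°

At ω = 14 rad/s:
zero (1 + j14·0.1) = 1 + j1.4 → |·| ≈ 1.7205, ∠ ≈ 54.46°
pole (1 + j14·0.5) = 1 + j7 → |·| ≈ 7.0711, ∠ ≈ 81.87°
pole (1 + j14·0.25) = 1 + j3.5 → |·| ≈ 3.6401, ∠ ≈ 74.05°
|L| = 12.5 · 1.7205 / (7.0711 · 3.6401) ≈ 0.83553
Gain = 20 log₁₀(0.83553) ≈ -1.56 dB
∠L = (54.46°) − (81.87° + 74.05°) = -101.46°

ω = 6: 8.2 dB, -96.9°; ω = 14: -1.6 dB, -101.5°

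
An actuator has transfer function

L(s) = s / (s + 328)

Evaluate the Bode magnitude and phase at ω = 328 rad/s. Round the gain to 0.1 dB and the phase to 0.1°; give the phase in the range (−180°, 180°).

-3.0 dB, 45.0°

At s = jω = j328:
zero at origin: s = j328 → |·| = 328, ∠ = 90.00°
pole (s+328): 328 + j328 → |·| = √(328²+328²) = √215168 ≈ 463.86, ∠ = arctan(328/328) ≈ 45.00°
|L| = 1 · 328 / 463.86 ≈ 0.70711
Gain = 20 log₁₀(0.70711) ≈ -3.01 dB
∠L = 90.00° − 45.00° = 45.00°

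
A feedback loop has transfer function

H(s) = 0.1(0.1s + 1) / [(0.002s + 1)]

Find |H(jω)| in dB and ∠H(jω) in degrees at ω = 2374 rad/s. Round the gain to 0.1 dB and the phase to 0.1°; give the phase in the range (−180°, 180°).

At ω = 2374 rad/s:
zero (1 + j2374·0.1) = 1 + j237.4 → |·| ≈ 237.4, ∠ ≈ 89.76°
pole (1 + j2374·0.002) = 1 + j4.748 → |·| ≈ 4.8522, ∠ ≈ 78.11°
|H| = 0.1 · 237.4 / (4.8522) ≈ 4.8926
Gain = 20 log₁₀(4.8926) ≈ 13.79 dB
∠H = (89.76°) − (78.11°) = 11.65°

13.8 dB, 11.7°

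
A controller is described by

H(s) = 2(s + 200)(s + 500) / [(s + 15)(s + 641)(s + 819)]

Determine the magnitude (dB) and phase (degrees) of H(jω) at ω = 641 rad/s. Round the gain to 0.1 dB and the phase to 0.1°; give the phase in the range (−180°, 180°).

-54.9 dB, -47.0°

At s = jω = j641:
zero (s+200): 200 + j641 → |·| = √(200²+641²) = √450881 ≈ 671.48, ∠ = arctan(641/200) ≈ 72.67°
zero (s+500): 500 + j641 → |·| = √(500²+641²) = √660881 ≈ 812.95, ∠ = arctan(641/500) ≈ 52.04°
pole (s+15): 15 + j641 → |·| = √(15²+641²) = √411106 ≈ 641.18, ∠ = arctan(641/15) ≈ 88.66°
pole (s+641): 641 + j641 → |·| = √(641²+641²) = √821762 ≈ 906.51, ∠ = arctan(641/641) ≈ 45.00°
pole (s+819): 819 + j641 → |·| = √(819²+641²) = √1081642 ≈ 1040, ∠ = arctan(641/819) ≈ 38.05°
|H| = 2 · 5.4588e+05 / 6.0449e+08 ≈ 0.0018061
Gain = 20 log₁₀(0.0018061) ≈ -54.87 dB
∠H = 124.71° − 171.71° = -47.00°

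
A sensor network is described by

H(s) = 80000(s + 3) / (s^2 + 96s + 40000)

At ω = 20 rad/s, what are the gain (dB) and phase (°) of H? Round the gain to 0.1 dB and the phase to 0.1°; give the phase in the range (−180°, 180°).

32.2 dB, 78.7°

At s = jω = j20:
zero (s+3): 3 + j20 → |·| = √(3²+20²) = √409 ≈ 20.224, ∠ = arctan(20/3) ≈ 81.47°
quadratic: (j20)² + 96·j20 + 40000 = 39600 + j1920 → |·| ≈ 39647, ∠ ≈ 2.78°
|H| = 80000 · 20.224 / 39647 ≈ 40.808
Gain = 20 log₁₀(40.808) ≈ 32.21 dB
∠H = 81.47° − 2.78° = 78.69°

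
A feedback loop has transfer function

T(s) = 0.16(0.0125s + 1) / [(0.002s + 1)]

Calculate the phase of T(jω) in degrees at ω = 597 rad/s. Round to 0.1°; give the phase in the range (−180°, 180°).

32.3°

At ω = 597 rad/s:
zero (1 + j597·0.0125) = 1 + j7.4625 → |·| ≈ 7.5292, ∠ ≈ 82.37°
pole (1 + j597·0.002) = 1 + j1.194 → |·| ≈ 1.5574, ∠ ≈ 50.05°
∠T = (82.37°) − (50.05°) = 32.32°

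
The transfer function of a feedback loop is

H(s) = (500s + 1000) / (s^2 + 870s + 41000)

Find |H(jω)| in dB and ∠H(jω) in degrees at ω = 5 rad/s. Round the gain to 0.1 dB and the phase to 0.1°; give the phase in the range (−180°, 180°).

-23.7 dB, 62.1°

Substitute s = j5:
Numerator: 500(j5) + 1000 = 1000 + j2500
Denominator: (j5)^2 + 870(j5) + 41000 = 40975 + j4350
|N| = √(1000² + 2500²) ≈ 2692.6, ∠N ≈ 68.20°
|D| = √(40975² + 4350²) ≈ 41205, ∠D ≈ 6.06°
|H| = 2692.6 / 41205 ≈ 0.065346
Gain = 20 log₁₀(0.065346) ≈ -23.70 dB
∠H = 68.20° − 6.06° = 62.14°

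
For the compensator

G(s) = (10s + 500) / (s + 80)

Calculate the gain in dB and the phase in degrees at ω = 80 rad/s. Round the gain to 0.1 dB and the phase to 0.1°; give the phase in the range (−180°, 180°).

18.4 dB, 13.0°

Substitute s = j80:
Numerator: 10(j80) + 500 = 500 + j800
Denominator: (j80) + 80 = 80 + j80
|N| = √(500² + 800²) ≈ 943.4, ∠N ≈ 57.99°
|D| = √(80² + 80²) ≈ 113.14, ∠D ≈ 45.00°
|G| = 943.4 / 113.14 ≈ 8.3383
Gain = 20 log₁₀(8.3383) ≈ 18.42 dB
∠G = 57.99° − 45.00° = 12.99°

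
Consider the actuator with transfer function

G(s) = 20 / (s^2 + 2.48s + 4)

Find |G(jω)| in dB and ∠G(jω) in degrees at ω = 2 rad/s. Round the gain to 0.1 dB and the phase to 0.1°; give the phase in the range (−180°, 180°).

At s = jω = j2:
quadratic: (j2)² + 2.48·j2 + 4 = 0 + j4.96 → |·| ≈ 4.96, ∠ ≈ 90.00°
|G| = 20 / 4.96 ≈ 4.0323
Gain = 20 log₁₀(4.0323) ≈ 12.11 dB
∠G = 0.00° − 90.00° = -90.00°

12.1 dB, -90.0°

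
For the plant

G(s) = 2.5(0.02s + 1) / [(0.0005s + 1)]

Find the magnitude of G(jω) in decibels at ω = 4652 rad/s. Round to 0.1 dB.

39.3 dB

At ω = 4652 rad/s:
zero (1 + j4652·0.02) = 1 + j93.04 → |·| ≈ 93.045, ∠ ≈ 89.38°
pole (1 + j4652·0.0005) = 1 + j2.326 → |·| ≈ 2.5319, ∠ ≈ 66.74°
|G| = 2.5 · 93.045 / (2.5319) ≈ 91.873
Gain = 20 log₁₀(91.873) ≈ 39.26 dB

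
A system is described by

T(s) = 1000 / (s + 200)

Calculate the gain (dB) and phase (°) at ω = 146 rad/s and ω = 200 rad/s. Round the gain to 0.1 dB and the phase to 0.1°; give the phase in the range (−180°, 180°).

ω = 146: 12.1 dB, -36.1°; ω = 200: 11.0 dB, -45.0°

Substitute s = j146:
Numerator: 1000 = 1000 + j0
Denominator: (j146) + 200 = 200 + j146
|N| = √(1000² + 0²) ≈ 1000, ∠N ≈ 0.00°
|D| = √(200² + 146²) ≈ 247.62, ∠D ≈ 36.13°
|T| = 1000 / 247.62 ≈ 4.0384
Gain = 20 log₁₀(4.0384) ≈ 12.12 dB
∠T = 0.00° − 36.13° = -36.13°

Substitute s = j200:
Numerator: 1000 = 1000 + j0
Denominator: (j200) + 200 = 200 + j200
|N| = √(1000² + 0²) ≈ 1000, ∠N ≈ 0.00°
|D| = √(200² + 200²) ≈ 282.84, ∠D ≈ 45.00°
|T| = 1000 / 282.84 ≈ 3.5356
Gain = 20 log₁₀(3.5356) ≈ 10.97 dB
∠T = 0.00° − 45.00° = -45.00°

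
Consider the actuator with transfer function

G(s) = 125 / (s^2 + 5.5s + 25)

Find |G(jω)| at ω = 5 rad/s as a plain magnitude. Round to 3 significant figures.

At s = jω = j5:
quadratic: (j5)² + 5.5·j5 + 25 = 0 + j27.5 → |·| ≈ 27.5, ∠ ≈ 90.00°
|G| = 125 / 27.5 ≈ 4.5455

4.55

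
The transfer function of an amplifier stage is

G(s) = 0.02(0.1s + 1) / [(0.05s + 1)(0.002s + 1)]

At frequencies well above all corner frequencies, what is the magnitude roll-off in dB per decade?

Each pole contributes −20 dB/decade at high frequency; each zero contributes +20 dB/decade.
Net: 1 zero(s) − 2 pole(s) → -20 dB/decade.

-20 dB/decade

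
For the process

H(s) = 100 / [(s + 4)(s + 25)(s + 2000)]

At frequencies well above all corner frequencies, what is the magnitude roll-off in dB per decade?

-60 dB/decade

Each pole contributes −20 dB/decade at high frequency; each zero contributes +20 dB/decade.
Net: 0 zero(s) − 3 pole(s) → -60 dB/decade.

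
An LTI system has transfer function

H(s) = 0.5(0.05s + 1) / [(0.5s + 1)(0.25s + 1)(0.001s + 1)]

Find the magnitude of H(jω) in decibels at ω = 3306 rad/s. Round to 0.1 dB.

At ω = 3306 rad/s:
zero (1 + j3306·0.05) = 1 + j165.3 → |·| ≈ 165.3, ∠ ≈ 89.65°
pole (1 + j3306·0.5) = 1 + j1653 → |·| ≈ 1653, ∠ ≈ 89.97°
pole (1 + j3306·0.25) = 1 + j826.5 → |·| ≈ 826.5, ∠ ≈ 89.93°
pole (1 + j3306·0.001) = 1 + j3.306 → |·| ≈ 3.4539, ∠ ≈ 73.17°
|H| = 0.5 · 165.3 / (1653 · 826.5 · 3.4539) ≈ 1.7515e-05
Gain = 20 log₁₀(1.7515e-05) ≈ -95.13 dB

-95.1 dB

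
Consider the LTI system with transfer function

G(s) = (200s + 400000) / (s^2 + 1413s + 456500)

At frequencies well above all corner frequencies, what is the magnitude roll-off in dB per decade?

Each pole contributes −20 dB/decade at high frequency; each zero contributes +20 dB/decade.
Net: 1 zero(s) − 2 pole(s) → -20 dB/decade.

-20 dB/decade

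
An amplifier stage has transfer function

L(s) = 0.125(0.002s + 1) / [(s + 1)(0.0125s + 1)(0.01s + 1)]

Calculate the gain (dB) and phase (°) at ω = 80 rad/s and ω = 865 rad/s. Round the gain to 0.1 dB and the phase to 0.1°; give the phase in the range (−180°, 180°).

At ω = 80 rad/s:
zero (1 + j80·0.002) = 1 + j0.16 → |·| ≈ 1.0127, ∠ ≈ 9.09°
pole (1 + j80·1) = 1 + j80 → |·| ≈ 80.006, ∠ ≈ 89.28°
pole (1 + j80·0.0125) = 1 + j1 → |·| ≈ 1.4142, ∠ ≈ 45.00°
pole (1 + j80·0.01) = 1 + j0.8 → |·| ≈ 1.2806, ∠ ≈ 38.66°
|L| = 0.125 · 1.0127 / (80.006 · 1.4142 · 1.2806) ≈ 0.00087366
Gain = 20 log₁₀(0.00087366) ≈ -61.17 dB
∠L = (9.09°) − (89.28° + 45.00° + 38.66°) = -163.85°

At ω = 865 rad/s:
zero (1 + j865·0.002) = 1 + j1.73 → |·| ≈ 1.9982, ∠ ≈ 59.97°
pole (1 + j865·1) = 1 + j865 → |·| ≈ 865, ∠ ≈ 89.93°
pole (1 + j865·0.0125) = 1 + j10.8125 → |·| ≈ 10.859, ∠ ≈ 84.72°
pole (1 + j865·0.01) = 1 + j8.65 → |·| ≈ 8.7076, ∠ ≈ 83.41°
|L| = 0.125 · 1.9982 / (865 · 10.859 · 8.7076) ≈ 3.0538e-06
Gain = 20 log₁₀(3.0538e-06) ≈ -110.30 dB
∠L = (59.97°) − (89.93° + 84.72° + 83.41°) = -198.09° ≡ 161.91° (principal value)

ω = 80: -61.2 dB, -163.9°; ω = 865: -110.3 dB, 161.9°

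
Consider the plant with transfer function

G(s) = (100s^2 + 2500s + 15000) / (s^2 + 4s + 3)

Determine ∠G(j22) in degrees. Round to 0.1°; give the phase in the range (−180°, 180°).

Substitute s = j22:
Numerator: 100(j22)^2 + 2500(j22) + 15000 = -33400 + j55000
Denominator: (j22)^2 + 4(j22) + 3 = -481 + j88
|N| = √(33400² + 55000²) ≈ 64347, ∠N ≈ 121.27°
|D| = √(481² + 88²) ≈ 488.98, ∠D ≈ 169.63°
∠G = 121.27° − 169.63° = -48.36°

-48.4°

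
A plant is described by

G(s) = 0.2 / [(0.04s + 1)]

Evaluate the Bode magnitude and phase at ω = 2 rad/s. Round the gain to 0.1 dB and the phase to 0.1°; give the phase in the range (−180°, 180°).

-14.0 dB, -4.6°

At ω = 2 rad/s:
pole (1 + j2·0.04) = 1 + j0.08 → |·| ≈ 1.0032, ∠ ≈ 4.57°
|G| = 0.2 · 1 / (1.0032) ≈ 0.19936
Gain = 20 log₁₀(0.19936) ≈ -14.01 dB
∠G = (0°) − (4.57°) = -4.57°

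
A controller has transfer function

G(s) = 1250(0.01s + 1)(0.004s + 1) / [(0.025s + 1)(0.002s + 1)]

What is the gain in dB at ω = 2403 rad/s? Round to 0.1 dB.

59.9 dB

At ω = 2403 rad/s:
zero (1 + j2403·0.01) = 1 + j24.03 → |·| ≈ 24.051, ∠ ≈ 87.62°
zero (1 + j2403·0.004) = 1 + j9.612 → |·| ≈ 9.6639, ∠ ≈ 84.06°
pole (1 + j2403·0.025) = 1 + j60.075 → |·| ≈ 60.083, ∠ ≈ 89.05°
pole (1 + j2403·0.002) = 1 + j4.806 → |·| ≈ 4.9089, ∠ ≈ 78.25°
|G| = 1250 · 24.051 · 9.6639 / (60.083 · 4.9089) ≈ 985.05
Gain = 20 log₁₀(985.05) ≈ 59.87 dB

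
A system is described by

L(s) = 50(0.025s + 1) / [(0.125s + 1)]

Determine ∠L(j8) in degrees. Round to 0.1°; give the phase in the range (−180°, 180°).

At ω = 8 rad/s:
zero (1 + j8·0.025) = 1 + j0.2 → |·| ≈ 1.0198, ∠ ≈ 11.31°
pole (1 + j8·0.125) = 1 + j1 → |·| ≈ 1.4142, ∠ ≈ 45.00°
∠L = (11.31°) − (45.00°) = -33.69°

-33.7°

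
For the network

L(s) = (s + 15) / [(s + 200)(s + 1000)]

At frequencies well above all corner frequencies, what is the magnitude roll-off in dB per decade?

Each pole contributes −20 dB/decade at high frequency; each zero contributes +20 dB/decade.
Net: 1 zero(s) − 2 pole(s) → -20 dB/decade.

-20 dB/decade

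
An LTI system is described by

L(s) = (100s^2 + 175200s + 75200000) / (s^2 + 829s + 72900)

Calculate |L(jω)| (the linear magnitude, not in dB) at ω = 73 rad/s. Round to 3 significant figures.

Substitute s = j73:
Numerator: 100(j73)^2 + 175200(j73) + 75200000 = 74667100 + j12789600
Denominator: (j73)^2 + 829(j73) + 72900 = 67571 + j60517
|N| = √(74667100² + 12789600²) ≈ 7.5755e+07, ∠N ≈ 9.72°
|D| = √(67571² + 60517²) ≈ 90709, ∠D ≈ 41.85°
|L| = 7.5755e+07 / 90709 ≈ 835.14

835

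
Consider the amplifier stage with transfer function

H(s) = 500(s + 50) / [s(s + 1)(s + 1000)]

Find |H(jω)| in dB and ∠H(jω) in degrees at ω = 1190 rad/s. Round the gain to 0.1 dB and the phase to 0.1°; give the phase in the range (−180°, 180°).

-71.4 dB, -142.3°

At s = jω = j1190:
zero (s+50): 50 + j1190 → |·| = √(50²+1190²) = √1418600 ≈ 1191, ∠ = arctan(1190/50) ≈ 87.59°
pole (s+1): 1 + j1190 → |·| = √(1²+1190²) = √1416101 ≈ 1190, ∠ = arctan(1190/1) ≈ 89.95°
pole (s+1000): 1000 + j1190 → |·| = √(1000²+1190²) = √2416100 ≈ 1554.4, ∠ = arctan(1190/1000) ≈ 49.96°
pole at origin: |s| = 1190, ∠ = 90.00° (in denominator)
|H| = 500 · 1191 / 2.2012e+09 ≈ 0.00027053
Gain = 20 log₁₀(0.00027053) ≈ -71.36 dB
∠H = 87.59° − 229.91° = -142.32°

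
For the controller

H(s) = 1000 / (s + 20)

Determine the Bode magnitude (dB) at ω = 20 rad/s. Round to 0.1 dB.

31.0 dB

At s = jω = j20:
pole (s+20): 20 + j20 → |·| = √(20²+20²) = √800 ≈ 28.284, ∠ = arctan(20/20) ≈ 45.00°
|H| = 1000 / 28.284 ≈ 35.356
Gain = 20 log₁₀(35.356) ≈ 30.97 dB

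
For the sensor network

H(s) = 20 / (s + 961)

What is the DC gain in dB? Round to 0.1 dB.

-33.6 dB

H(0) = 20 / 961 ≈ 0.020812
20 log₁₀(0.020812) ≈ -33.63 dB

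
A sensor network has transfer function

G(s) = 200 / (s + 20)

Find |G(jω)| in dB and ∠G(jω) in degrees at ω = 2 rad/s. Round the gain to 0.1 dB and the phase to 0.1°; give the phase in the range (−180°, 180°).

20.0 dB, -5.7°

At s = jω = j2:
pole (s+20): 20 + j2 → |·| = √(20²+2²) = √404 ≈ 20.1, ∠ = arctan(2/20) ≈ 5.71°
|G| = 200 / 20.1 ≈ 9.9502
Gain = 20 log₁₀(9.9502) ≈ 19.96 dB
∠G = 0.00° − 5.71° = -5.71°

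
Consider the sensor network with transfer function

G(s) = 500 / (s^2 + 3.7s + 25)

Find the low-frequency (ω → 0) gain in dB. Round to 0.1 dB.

26.0 dB

G(0) = 500 / 25 = 20
20 log₁₀(20) ≈ 26.02 dB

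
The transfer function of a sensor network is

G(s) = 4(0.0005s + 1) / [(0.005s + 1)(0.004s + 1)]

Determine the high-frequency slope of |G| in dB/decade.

Each pole contributes −20 dB/decade at high frequency; each zero contributes +20 dB/decade.
Net: 1 zero(s) − 2 pole(s) → -20 dB/decade.

-20 dB/decade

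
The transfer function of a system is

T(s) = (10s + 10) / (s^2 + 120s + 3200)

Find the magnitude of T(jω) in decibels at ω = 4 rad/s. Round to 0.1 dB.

Substitute s = j4:
Numerator: 10(j4) + 10 = 10 + j40
Denominator: (j4)^2 + 120(j4) + 3200 = 3184 + j480
|N| = √(10² + 40²) ≈ 41.231, ∠N ≈ 75.96°
|D| = √(3184² + 480²) ≈ 3220, ∠D ≈ 8.57°
|T| = 41.231 / 3220 ≈ 0.012805
Gain = 20 log₁₀(0.012805) ≈ -37.85 dB

-37.9 dB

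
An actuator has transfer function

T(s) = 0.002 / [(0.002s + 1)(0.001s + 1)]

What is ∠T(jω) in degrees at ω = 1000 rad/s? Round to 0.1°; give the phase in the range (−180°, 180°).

At ω = 1000 rad/s:
pole (1 + j1000·0.002) = 1 + j2 → |·| ≈ 2.2361, ∠ ≈ 63.43°
pole (1 + j1000·0.001) = 1 + j1 → |·| ≈ 1.4142, ∠ ≈ 45.00°
∠T = (0°) − (63.43° + 45.00°) = -108.43°

-108.4°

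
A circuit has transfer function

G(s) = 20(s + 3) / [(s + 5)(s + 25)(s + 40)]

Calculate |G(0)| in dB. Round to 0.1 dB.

-38.4 dB

G(0) = 20·3 / (5·25·40) = 0.012
20 log₁₀(0.012) ≈ -38.42 dB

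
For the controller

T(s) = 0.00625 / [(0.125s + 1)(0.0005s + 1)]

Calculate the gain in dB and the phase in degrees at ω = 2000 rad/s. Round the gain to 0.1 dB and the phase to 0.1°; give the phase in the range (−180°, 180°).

At ω = 2000 rad/s:
pole (1 + j2000·0.125) = 1 + j250 → |·| ≈ 250, ∠ ≈ 89.77°
pole (1 + j2000·0.0005) = 1 + j1 → |·| ≈ 1.4142, ∠ ≈ 45.00°
|T| = 0.00625 · 1 / (250 · 1.4142) ≈ 1.7678e-05
Gain = 20 log₁₀(1.7678e-05) ≈ -95.05 dB
∠T = (0°) − (89.77° + 45.00°) = -134.77°

-95.1 dB, -134.8°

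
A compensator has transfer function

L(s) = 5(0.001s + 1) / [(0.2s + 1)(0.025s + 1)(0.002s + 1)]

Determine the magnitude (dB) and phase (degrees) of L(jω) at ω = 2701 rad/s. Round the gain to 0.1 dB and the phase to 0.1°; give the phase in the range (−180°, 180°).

-82.9 dB, 171.1°

At ω = 2701 rad/s:
zero (1 + j2701·0.001) = 1 + j2.701 → |·| ≈ 2.8802, ∠ ≈ 69.68°
pole (1 + j2701·0.2) = 1 + j540.2 → |·| ≈ 540.2, ∠ ≈ 89.89°
pole (1 + j2701·0.025) = 1 + j67.525 → |·| ≈ 67.532, ∠ ≈ 89.15°
pole (1 + j2701·0.002) = 1 + j5.402 → |·| ≈ 5.4938, ∠ ≈ 79.51°
|L| = 5 · 2.8802 / (540.2 · 67.532 · 5.4938) ≈ 7.1855e-05
Gain = 20 log₁₀(7.1855e-05) ≈ -82.87 dB
∠L = (69.68°) − (89.89° + 89.15° + 79.51°) = -188.87° ≡ 171.13° (principal value)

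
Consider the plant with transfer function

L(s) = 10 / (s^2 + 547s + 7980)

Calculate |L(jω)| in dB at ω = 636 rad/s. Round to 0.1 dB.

-94.4 dB

Substitute s = j636:
Numerator: 10 = 10 + j0
Denominator: (j636)^2 + 547(j636) + 7980 = -396516 + j347892
|N| = √(10² + 0²) ≈ 10, ∠N ≈ 0.00°
|D| = √(396516² + 347892²) ≈ 5.275e+05, ∠D ≈ 138.74°
|L| = 10 / 5.275e+05 ≈ 1.8957e-05
Gain = 20 log₁₀(1.8957e-05) ≈ -94.44 dB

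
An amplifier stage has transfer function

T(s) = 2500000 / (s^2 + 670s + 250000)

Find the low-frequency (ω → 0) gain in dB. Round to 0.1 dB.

20.0 dB

T(0) = 2500000 / 250000 = 10
20 log₁₀(10) ≈ 20.00 dB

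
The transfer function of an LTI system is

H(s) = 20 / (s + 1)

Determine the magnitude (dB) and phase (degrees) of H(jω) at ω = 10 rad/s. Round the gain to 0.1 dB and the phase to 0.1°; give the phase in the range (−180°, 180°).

Substitute s = j10:
Numerator: 20 = 20 + j0
Denominator: (j10) + 1 = 1 + j10
|N| = √(20² + 0²) ≈ 20, ∠N ≈ 0.00°
|D| = √(1² + 10²) ≈ 10.05, ∠D ≈ 84.29°
|H| = 20 / 10.05 ≈ 1.99
Gain = 20 log₁₀(1.99) ≈ 5.98 dB
∠H = 0.00° − 84.29° = -84.29°

6.0 dB, -84.3°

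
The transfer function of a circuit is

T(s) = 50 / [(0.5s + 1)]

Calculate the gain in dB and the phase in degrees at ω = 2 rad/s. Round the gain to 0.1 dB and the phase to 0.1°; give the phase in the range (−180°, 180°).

At ω = 2 rad/s:
pole (1 + j2·0.5) = 1 + j1 → |·| ≈ 1.4142, ∠ ≈ 45.00°
|T| = 50 · 1 / (1.4142) ≈ 35.356
Gain = 20 log₁₀(35.356) ≈ 30.97 dB
∠T = (0°) − (45.00°) = -45.00°

31.0 dB, -45.0°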